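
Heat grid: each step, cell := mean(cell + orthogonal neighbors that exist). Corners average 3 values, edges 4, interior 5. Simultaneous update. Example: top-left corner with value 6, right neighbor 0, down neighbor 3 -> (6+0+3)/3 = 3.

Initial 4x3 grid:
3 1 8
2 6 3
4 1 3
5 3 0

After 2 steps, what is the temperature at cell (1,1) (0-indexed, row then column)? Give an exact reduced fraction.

Step 1: cell (1,1) = 13/5
Step 2: cell (1,1) = 77/20
Full grid after step 2:
  41/12 131/40 9/2
  227/80 77/20 267/80
  283/80 13/5 243/80
  37/12 233/80 2

Answer: 77/20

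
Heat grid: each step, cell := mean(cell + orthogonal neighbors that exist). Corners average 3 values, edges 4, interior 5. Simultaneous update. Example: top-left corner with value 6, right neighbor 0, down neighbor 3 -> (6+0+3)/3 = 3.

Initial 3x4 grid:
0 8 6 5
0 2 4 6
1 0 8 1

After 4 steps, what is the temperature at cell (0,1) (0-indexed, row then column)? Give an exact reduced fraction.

Step 1: cell (0,1) = 4
Step 2: cell (0,1) = 913/240
Step 3: cell (0,1) = 5231/1440
Step 4: cell (0,1) = 149579/43200
Full grid after step 4:
  72511/25920 149579/43200 189947/43200 12319/2592
  45589/19200 75511/24000 144899/36000 99061/21600
  56441/25920 59777/21600 26987/7200 1817/432

Answer: 149579/43200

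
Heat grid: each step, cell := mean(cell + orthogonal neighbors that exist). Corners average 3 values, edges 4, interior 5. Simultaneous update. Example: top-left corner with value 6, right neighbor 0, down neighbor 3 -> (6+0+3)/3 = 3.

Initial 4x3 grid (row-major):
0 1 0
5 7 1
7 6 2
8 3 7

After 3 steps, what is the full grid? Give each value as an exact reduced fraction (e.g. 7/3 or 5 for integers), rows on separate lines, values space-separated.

After step 1:
  2 2 2/3
  19/4 4 5/2
  13/2 5 4
  6 6 4
After step 2:
  35/12 13/6 31/18
  69/16 73/20 67/24
  89/16 51/10 31/8
  37/6 21/4 14/3
After step 3:
  451/144 941/360 481/216
  1973/480 173/48 2167/720
  2537/480 75/16 493/120
  815/144 1271/240 331/72

Answer: 451/144 941/360 481/216
1973/480 173/48 2167/720
2537/480 75/16 493/120
815/144 1271/240 331/72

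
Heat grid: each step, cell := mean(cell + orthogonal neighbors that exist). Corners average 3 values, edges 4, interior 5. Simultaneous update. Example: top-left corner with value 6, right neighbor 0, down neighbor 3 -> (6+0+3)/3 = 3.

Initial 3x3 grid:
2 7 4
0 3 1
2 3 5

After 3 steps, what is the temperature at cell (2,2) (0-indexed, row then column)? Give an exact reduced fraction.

Step 1: cell (2,2) = 3
Step 2: cell (2,2) = 19/6
Step 3: cell (2,2) = 1093/360
Full grid after step 3:
  2081/720 1969/600 279/80
  37631/14400 17647/6000 15827/4800
  1297/540 39881/14400 1093/360

Answer: 1093/360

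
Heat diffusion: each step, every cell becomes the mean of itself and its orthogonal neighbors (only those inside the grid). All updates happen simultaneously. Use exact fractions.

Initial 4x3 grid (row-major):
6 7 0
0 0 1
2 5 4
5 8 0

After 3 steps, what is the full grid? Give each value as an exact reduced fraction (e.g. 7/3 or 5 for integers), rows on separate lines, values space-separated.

Answer: 6761/2160 13651/4800 707/270
10987/3600 1431/500 18199/7200
347/100 6609/2000 7253/2400
1433/360 9263/2400 2611/720

Derivation:
After step 1:
  13/3 13/4 8/3
  2 13/5 5/4
  3 19/5 5/2
  5 9/2 4
After step 2:
  115/36 257/80 43/18
  179/60 129/50 541/240
  69/20 82/25 231/80
  25/6 173/40 11/3
After step 3:
  6761/2160 13651/4800 707/270
  10987/3600 1431/500 18199/7200
  347/100 6609/2000 7253/2400
  1433/360 9263/2400 2611/720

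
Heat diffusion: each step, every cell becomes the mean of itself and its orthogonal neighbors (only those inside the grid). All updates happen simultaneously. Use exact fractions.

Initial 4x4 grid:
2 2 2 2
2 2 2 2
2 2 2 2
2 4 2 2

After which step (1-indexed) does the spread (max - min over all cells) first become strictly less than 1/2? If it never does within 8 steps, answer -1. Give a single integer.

Step 1: max=8/3, min=2, spread=2/3
Step 2: max=151/60, min=2, spread=31/60
Step 3: max=1291/540, min=2, spread=211/540
  -> spread < 1/2 first at step 3
Step 4: max=124843/54000, min=2, spread=16843/54000
Step 5: max=1110643/486000, min=9079/4500, spread=130111/486000
Step 6: max=32802367/14580000, min=547159/270000, spread=3255781/14580000
Step 7: max=975153691/437400000, min=551107/270000, spread=82360351/437400000
Step 8: max=28995316891/13122000000, min=99706441/48600000, spread=2074577821/13122000000

Answer: 3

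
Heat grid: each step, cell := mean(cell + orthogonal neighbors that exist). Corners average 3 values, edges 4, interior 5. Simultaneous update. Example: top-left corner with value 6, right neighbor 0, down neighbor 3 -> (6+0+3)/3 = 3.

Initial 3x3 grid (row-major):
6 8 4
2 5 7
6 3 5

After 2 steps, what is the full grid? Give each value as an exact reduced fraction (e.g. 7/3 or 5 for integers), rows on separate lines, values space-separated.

After step 1:
  16/3 23/4 19/3
  19/4 5 21/4
  11/3 19/4 5
After step 2:
  95/18 269/48 52/9
  75/16 51/10 259/48
  79/18 221/48 5

Answer: 95/18 269/48 52/9
75/16 51/10 259/48
79/18 221/48 5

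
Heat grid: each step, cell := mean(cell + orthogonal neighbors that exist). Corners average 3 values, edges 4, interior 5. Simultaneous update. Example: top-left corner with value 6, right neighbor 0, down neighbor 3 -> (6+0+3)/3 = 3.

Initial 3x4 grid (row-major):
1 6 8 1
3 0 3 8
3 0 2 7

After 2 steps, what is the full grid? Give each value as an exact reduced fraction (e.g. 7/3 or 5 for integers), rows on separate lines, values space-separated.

After step 1:
  10/3 15/4 9/2 17/3
  7/4 12/5 21/5 19/4
  2 5/4 3 17/3
After step 2:
  53/18 839/240 1087/240 179/36
  569/240 267/100 377/100 1217/240
  5/3 173/80 847/240 161/36

Answer: 53/18 839/240 1087/240 179/36
569/240 267/100 377/100 1217/240
5/3 173/80 847/240 161/36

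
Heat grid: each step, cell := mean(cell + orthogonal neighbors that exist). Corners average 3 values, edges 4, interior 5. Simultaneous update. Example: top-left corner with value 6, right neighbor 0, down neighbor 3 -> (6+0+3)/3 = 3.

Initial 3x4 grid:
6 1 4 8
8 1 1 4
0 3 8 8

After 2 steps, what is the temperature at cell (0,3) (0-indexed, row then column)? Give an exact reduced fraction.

Answer: 169/36

Derivation:
Step 1: cell (0,3) = 16/3
Step 2: cell (0,3) = 169/36
Full grid after step 2:
  47/12 143/40 463/120 169/36
  913/240 323/100 403/100 417/80
  125/36 217/60 137/30 203/36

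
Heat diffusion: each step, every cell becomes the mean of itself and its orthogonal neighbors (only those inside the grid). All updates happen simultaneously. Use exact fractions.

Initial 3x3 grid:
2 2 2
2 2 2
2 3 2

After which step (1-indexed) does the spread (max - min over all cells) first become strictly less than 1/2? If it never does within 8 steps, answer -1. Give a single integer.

Answer: 1

Derivation:
Step 1: max=7/3, min=2, spread=1/3
  -> spread < 1/2 first at step 1
Step 2: max=547/240, min=2, spread=67/240
Step 3: max=4757/2160, min=407/200, spread=1807/10800
Step 4: max=1885963/864000, min=11161/5400, spread=33401/288000
Step 5: max=16781933/7776000, min=1123391/540000, spread=3025513/38880000
Step 6: max=6685726867/3110400000, min=60355949/28800000, spread=53531/995328
Step 7: max=399280925849/186624000000, min=16343116051/7776000000, spread=450953/11943936
Step 8: max=23903783560603/11197440000000, min=1967248610519/933120000000, spread=3799043/143327232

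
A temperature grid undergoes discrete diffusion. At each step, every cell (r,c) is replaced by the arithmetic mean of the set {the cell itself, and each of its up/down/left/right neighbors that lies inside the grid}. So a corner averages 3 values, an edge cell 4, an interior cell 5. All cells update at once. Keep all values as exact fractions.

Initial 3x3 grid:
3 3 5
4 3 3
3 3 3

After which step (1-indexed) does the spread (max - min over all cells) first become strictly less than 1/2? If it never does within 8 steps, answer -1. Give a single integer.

Answer: 2

Derivation:
Step 1: max=11/3, min=3, spread=2/3
Step 2: max=32/9, min=47/15, spread=19/45
  -> spread < 1/2 first at step 2
Step 3: max=929/270, min=5753/1800, spread=1321/5400
Step 4: max=110021/32400, min=418159/129600, spread=877/5184
Step 5: max=817439/243000, min=25236173/7776000, spread=7375/62208
Step 6: max=390237539/116640000, min=1522107031/466560000, spread=62149/746496
Step 7: max=11660608829/3499200000, min=91648798757/27993600000, spread=523543/8957952
Step 8: max=1395628121201/419904000000, min=5513597031679/1679616000000, spread=4410589/107495424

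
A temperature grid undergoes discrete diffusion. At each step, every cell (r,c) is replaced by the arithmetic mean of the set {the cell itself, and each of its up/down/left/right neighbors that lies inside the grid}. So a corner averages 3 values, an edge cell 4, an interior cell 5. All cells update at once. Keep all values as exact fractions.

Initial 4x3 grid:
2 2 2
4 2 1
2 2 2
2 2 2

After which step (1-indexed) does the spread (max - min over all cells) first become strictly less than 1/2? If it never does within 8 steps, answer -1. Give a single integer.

Step 1: max=8/3, min=5/3, spread=1
Step 2: max=37/15, min=65/36, spread=119/180
Step 3: max=629/270, min=6851/3600, spread=4607/10800
  -> spread < 1/2 first at step 3
Step 4: max=242897/108000, min=70429/36000, spread=3161/10800
Step 5: max=2143157/972000, min=644549/324000, spread=20951/97200
Step 6: max=63274559/29160000, min=4894007/2430000, spread=181859/1166400
Step 7: max=3760224481/1749600000, min=591890651/291600000, spread=8355223/69984000
Step 8: max=223871498129/104976000000, min=2234960599/1093500000, spread=14904449/167961600

Answer: 3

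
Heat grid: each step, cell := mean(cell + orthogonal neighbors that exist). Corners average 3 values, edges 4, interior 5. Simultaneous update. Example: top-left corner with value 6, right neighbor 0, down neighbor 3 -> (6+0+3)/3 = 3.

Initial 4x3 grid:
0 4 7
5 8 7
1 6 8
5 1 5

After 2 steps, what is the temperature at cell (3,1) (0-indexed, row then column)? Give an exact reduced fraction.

Step 1: cell (3,1) = 17/4
Step 2: cell (3,1) = 321/80
Full grid after step 2:
  15/4 79/16 73/12
  67/16 531/100 13/2
  893/240 129/25 88/15
  65/18 321/80 185/36

Answer: 321/80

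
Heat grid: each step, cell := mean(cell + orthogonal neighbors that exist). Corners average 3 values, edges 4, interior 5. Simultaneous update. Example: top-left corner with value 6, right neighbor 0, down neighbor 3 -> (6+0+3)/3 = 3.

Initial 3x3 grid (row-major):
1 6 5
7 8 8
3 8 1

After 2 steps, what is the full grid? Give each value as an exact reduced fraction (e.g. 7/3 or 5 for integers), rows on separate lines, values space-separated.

Answer: 173/36 117/20 101/18
1369/240 553/100 249/40
21/4 361/60 97/18

Derivation:
After step 1:
  14/3 5 19/3
  19/4 37/5 11/2
  6 5 17/3
After step 2:
  173/36 117/20 101/18
  1369/240 553/100 249/40
  21/4 361/60 97/18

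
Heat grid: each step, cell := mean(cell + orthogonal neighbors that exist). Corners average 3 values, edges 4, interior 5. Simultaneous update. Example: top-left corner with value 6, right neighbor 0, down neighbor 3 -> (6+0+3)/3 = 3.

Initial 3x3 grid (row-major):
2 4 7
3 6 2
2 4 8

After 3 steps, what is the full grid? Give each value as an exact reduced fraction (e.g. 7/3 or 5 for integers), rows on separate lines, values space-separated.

After step 1:
  3 19/4 13/3
  13/4 19/5 23/4
  3 5 14/3
After step 2:
  11/3 953/240 89/18
  261/80 451/100 371/80
  15/4 247/60 185/36
After step 3:
  109/30 61531/14400 4879/1080
  18227/4800 8199/2000 23077/4800
  2671/720 3941/900 10003/2160

Answer: 109/30 61531/14400 4879/1080
18227/4800 8199/2000 23077/4800
2671/720 3941/900 10003/2160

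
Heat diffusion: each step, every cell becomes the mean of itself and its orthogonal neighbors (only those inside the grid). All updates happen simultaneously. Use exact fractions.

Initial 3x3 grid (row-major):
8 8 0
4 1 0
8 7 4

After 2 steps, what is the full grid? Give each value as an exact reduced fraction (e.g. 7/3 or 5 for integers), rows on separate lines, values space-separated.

Answer: 97/18 211/48 49/18
89/16 79/20 139/48
199/36 19/4 119/36

Derivation:
After step 1:
  20/3 17/4 8/3
  21/4 4 5/4
  19/3 5 11/3
After step 2:
  97/18 211/48 49/18
  89/16 79/20 139/48
  199/36 19/4 119/36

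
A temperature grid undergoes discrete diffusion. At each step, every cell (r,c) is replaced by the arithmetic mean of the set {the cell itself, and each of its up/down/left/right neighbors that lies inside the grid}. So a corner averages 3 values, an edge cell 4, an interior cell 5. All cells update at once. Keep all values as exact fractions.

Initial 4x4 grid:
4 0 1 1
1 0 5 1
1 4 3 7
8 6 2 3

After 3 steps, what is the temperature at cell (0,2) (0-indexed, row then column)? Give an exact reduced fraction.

Step 1: cell (0,2) = 7/4
Step 2: cell (0,2) = 3/2
Step 3: cell (0,2) = 397/200
Full grid after step 3:
  191/108 2947/1800 397/200 73/36
  3937/1800 179/75 59/25 1661/600
  401/120 3177/1000 3473/1000 79/24
  157/40 65/16 907/240 1397/360

Answer: 397/200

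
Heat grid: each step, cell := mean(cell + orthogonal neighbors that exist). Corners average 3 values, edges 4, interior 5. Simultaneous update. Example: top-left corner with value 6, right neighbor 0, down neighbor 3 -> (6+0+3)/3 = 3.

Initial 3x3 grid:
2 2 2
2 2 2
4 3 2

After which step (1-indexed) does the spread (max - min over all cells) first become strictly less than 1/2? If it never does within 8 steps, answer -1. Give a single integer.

Step 1: max=3, min=2, spread=1
Step 2: max=11/4, min=2, spread=3/4
Step 3: max=1859/720, min=371/180, spread=25/48
Step 4: max=107753/43200, min=11491/5400, spread=211/576
  -> spread < 1/2 first at step 4
Step 5: max=2102297/864000, min=17409/8000, spread=1777/6912
Step 6: max=372358177/155520000, min=5379493/2430000, spread=14971/82944
Step 7: max=22082270419/9331200000, min=5224971511/2332800000, spread=126121/995328
Step 8: max=438127302131/186624000000, min=52690719407/23328000000, spread=1062499/11943936

Answer: 4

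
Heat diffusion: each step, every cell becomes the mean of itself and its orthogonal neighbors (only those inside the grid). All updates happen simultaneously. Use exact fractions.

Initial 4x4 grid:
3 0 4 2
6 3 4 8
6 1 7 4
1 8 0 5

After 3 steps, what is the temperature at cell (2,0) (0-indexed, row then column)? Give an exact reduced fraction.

Answer: 901/240

Derivation:
Step 1: cell (2,0) = 7/2
Step 2: cell (2,0) = 9/2
Step 3: cell (2,0) = 901/240
Full grid after step 3:
  569/180 55/16 12551/3600 4571/1080
  917/240 1719/500 12797/3000 3779/900
  901/240 4231/1000 488/125 1411/300
  301/72 223/60 1301/300 184/45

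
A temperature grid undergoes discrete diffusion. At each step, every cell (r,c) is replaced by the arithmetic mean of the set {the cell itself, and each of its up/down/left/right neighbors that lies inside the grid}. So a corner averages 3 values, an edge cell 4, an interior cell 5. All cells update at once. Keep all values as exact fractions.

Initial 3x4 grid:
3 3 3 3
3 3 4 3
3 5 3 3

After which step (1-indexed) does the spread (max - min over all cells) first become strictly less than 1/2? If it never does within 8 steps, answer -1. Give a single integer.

Step 1: max=15/4, min=3, spread=3/4
Step 2: max=871/240, min=3, spread=151/240
Step 3: max=7441/2160, min=1127/360, spread=679/2160
  -> spread < 1/2 first at step 3
Step 4: max=737341/216000, min=68861/21600, spread=48731/216000
Step 5: max=3267923/972000, min=8310883/2592000, spread=242147/1555200
Step 6: max=324788747/97200000, min=209454073/64800000, spread=848611/7776000
Step 7: max=23266368781/6998400000, min=30249580783/9331200000, spread=92669311/1119744000
Step 8: max=1390714014779/419904000000, min=1821733729997/559872000000, spread=781238953/13436928000

Answer: 3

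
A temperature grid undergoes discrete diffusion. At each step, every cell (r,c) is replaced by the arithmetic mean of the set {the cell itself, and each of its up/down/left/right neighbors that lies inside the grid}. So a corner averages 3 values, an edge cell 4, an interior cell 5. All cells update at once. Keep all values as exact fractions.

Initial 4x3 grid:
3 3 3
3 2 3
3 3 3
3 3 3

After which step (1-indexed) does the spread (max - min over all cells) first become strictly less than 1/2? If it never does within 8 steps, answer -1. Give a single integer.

Step 1: max=3, min=11/4, spread=1/4
  -> spread < 1/2 first at step 1
Step 2: max=3, min=277/100, spread=23/100
Step 3: max=1187/400, min=13589/4800, spread=131/960
Step 4: max=21209/7200, min=123049/43200, spread=841/8640
Step 5: max=4226627/1440000, min=49297949/17280000, spread=56863/691200
Step 6: max=37890457/12960000, min=445025659/155520000, spread=386393/6220800
Step 7: max=15131641187/5184000000, min=178230276869/62208000000, spread=26795339/497664000
Step 8: max=906033850333/311040000000, min=10713624285871/3732480000000, spread=254051069/5971968000

Answer: 1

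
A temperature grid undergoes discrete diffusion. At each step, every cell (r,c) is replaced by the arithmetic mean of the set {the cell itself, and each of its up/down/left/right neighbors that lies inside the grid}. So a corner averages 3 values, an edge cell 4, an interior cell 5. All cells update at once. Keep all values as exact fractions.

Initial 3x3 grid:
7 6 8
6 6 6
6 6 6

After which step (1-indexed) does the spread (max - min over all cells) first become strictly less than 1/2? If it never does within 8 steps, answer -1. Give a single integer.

Step 1: max=27/4, min=6, spread=3/4
Step 2: max=239/36, min=6, spread=23/36
Step 3: max=2789/432, min=875/144, spread=41/108
  -> spread < 1/2 first at step 3
Step 4: max=166411/25920, min=14761/2400, spread=34961/129600
Step 5: max=9896597/1555200, min=3201499/518400, spread=2921/15552
Step 6: max=591702859/93312000, min=193132453/31104000, spread=24611/186624
Step 7: max=35373791573/5598720000, min=430314433/69120000, spread=207329/2239488
Step 8: max=2118235080331/335923200000, min=698800714277/111974400000, spread=1746635/26873856

Answer: 3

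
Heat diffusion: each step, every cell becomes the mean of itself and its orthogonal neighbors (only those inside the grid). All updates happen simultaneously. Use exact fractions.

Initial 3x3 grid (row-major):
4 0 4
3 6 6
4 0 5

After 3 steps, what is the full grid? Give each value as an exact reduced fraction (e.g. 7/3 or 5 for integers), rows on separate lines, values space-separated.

After step 1:
  7/3 7/2 10/3
  17/4 3 21/4
  7/3 15/4 11/3
After step 2:
  121/36 73/24 145/36
  143/48 79/20 61/16
  31/9 51/16 38/9
After step 3:
  1351/432 5177/1440 1567/432
  9889/2880 4073/1200 1281/320
  173/54 3553/960 101/27

Answer: 1351/432 5177/1440 1567/432
9889/2880 4073/1200 1281/320
173/54 3553/960 101/27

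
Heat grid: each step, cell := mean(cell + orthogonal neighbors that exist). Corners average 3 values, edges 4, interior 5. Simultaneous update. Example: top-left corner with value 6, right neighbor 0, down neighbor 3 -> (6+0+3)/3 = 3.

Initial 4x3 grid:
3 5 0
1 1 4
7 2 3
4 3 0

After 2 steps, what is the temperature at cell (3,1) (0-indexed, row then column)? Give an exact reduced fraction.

Answer: 727/240

Derivation:
Step 1: cell (3,1) = 9/4
Step 2: cell (3,1) = 727/240
Full grid after step 2:
  11/4 217/80 29/12
  121/40 261/100 197/80
  431/120 69/25 189/80
  125/36 727/240 13/6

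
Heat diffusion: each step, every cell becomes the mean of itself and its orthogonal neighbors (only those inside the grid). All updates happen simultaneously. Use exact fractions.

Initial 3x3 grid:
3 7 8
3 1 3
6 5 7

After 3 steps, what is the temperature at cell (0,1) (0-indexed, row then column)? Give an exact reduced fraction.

Answer: 65731/14400

Derivation:
Step 1: cell (0,1) = 19/4
Step 2: cell (0,1) = 1133/240
Step 3: cell (0,1) = 65731/14400
Full grid after step 3:
  578/135 65731/14400 197/40
  19927/4800 4487/1000 7659/1600
  1151/270 64331/14400 571/120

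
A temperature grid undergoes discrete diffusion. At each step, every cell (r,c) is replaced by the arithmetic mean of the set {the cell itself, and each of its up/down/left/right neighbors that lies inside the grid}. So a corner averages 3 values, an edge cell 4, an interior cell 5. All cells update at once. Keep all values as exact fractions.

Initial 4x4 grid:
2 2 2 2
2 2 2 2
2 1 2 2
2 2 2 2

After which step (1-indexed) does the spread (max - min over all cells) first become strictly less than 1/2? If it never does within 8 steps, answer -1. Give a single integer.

Answer: 1

Derivation:
Step 1: max=2, min=7/4, spread=1/4
  -> spread < 1/2 first at step 1
Step 2: max=2, min=89/50, spread=11/50
Step 3: max=2, min=4433/2400, spread=367/2400
Step 4: max=1187/600, min=20029/10800, spread=1337/10800
Step 5: max=35531/18000, min=606331/324000, spread=33227/324000
Step 6: max=211951/108000, min=18225673/9720000, spread=849917/9720000
Step 7: max=3171467/1620000, min=549485653/291600000, spread=21378407/291600000
Step 8: max=948311657/486000000, min=16529537629/8748000000, spread=540072197/8748000000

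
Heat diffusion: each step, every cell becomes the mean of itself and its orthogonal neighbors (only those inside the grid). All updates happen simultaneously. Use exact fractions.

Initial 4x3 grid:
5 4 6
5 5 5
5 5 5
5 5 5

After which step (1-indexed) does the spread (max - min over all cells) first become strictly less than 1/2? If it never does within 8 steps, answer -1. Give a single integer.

Step 1: max=21/4, min=14/3, spread=7/12
Step 2: max=61/12, min=73/15, spread=13/60
  -> spread < 1/2 first at step 2
Step 3: max=12101/2400, min=658/135, spread=3629/21600
Step 4: max=120469/24000, min=159599/32400, spread=60683/648000
Step 5: max=1082189/216000, min=4794053/972000, spread=30319/388800
Step 6: max=32409233/6480000, min=288599047/58320000, spread=61681/1166400
Step 7: max=971830361/194400000, min=8667452299/1749600000, spread=1580419/34992000
Step 8: max=58252774099/11664000000, min=520746082391/104976000000, spread=7057769/209952000

Answer: 2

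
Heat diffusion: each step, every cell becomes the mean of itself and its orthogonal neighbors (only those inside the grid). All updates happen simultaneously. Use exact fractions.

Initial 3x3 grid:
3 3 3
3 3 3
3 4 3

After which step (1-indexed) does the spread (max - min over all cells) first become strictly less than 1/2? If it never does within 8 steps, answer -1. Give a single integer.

Step 1: max=10/3, min=3, spread=1/3
  -> spread < 1/2 first at step 1
Step 2: max=787/240, min=3, spread=67/240
Step 3: max=6917/2160, min=607/200, spread=1807/10800
Step 4: max=2749963/864000, min=16561/5400, spread=33401/288000
Step 5: max=24557933/7776000, min=1663391/540000, spread=3025513/38880000
Step 6: max=9796126867/3110400000, min=89155949/28800000, spread=53531/995328
Step 7: max=585904925849/186624000000, min=24119116051/7776000000, spread=450953/11943936
Step 8: max=35101223560603/11197440000000, min=2900368610519/933120000000, spread=3799043/143327232

Answer: 1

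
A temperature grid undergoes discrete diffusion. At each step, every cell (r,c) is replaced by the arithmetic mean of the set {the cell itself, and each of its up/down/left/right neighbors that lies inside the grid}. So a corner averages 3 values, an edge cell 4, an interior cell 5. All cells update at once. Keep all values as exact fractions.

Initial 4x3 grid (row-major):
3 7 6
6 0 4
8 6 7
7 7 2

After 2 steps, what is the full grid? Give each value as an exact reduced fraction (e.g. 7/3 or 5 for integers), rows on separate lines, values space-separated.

Answer: 163/36 49/10 167/36
157/30 227/50 289/60
359/60 136/25 299/60
235/36 713/120 187/36

Derivation:
After step 1:
  16/3 4 17/3
  17/4 23/5 17/4
  27/4 28/5 19/4
  22/3 11/2 16/3
After step 2:
  163/36 49/10 167/36
  157/30 227/50 289/60
  359/60 136/25 299/60
  235/36 713/120 187/36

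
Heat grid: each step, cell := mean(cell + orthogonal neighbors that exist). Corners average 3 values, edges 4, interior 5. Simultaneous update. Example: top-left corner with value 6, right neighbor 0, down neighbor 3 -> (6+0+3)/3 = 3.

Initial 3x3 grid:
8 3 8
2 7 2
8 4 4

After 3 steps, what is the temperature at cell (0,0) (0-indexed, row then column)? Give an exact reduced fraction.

Answer: 10871/2160

Derivation:
Step 1: cell (0,0) = 13/3
Step 2: cell (0,0) = 205/36
Step 3: cell (0,0) = 10871/2160
Full grid after step 3:
  10871/2160 38191/7200 10211/2160
  8573/1600 28009/6000 71057/14400
  2629/540 24169/4800 596/135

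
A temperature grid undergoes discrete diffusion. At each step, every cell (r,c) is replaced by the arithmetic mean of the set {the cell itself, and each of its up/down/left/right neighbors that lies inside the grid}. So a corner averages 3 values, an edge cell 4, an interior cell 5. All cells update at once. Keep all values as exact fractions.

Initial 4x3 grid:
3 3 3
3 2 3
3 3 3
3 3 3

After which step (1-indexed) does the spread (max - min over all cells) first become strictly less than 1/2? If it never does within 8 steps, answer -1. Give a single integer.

Answer: 1

Derivation:
Step 1: max=3, min=11/4, spread=1/4
  -> spread < 1/2 first at step 1
Step 2: max=3, min=277/100, spread=23/100
Step 3: max=1187/400, min=13589/4800, spread=131/960
Step 4: max=21209/7200, min=123049/43200, spread=841/8640
Step 5: max=4226627/1440000, min=49297949/17280000, spread=56863/691200
Step 6: max=37890457/12960000, min=445025659/155520000, spread=386393/6220800
Step 7: max=15131641187/5184000000, min=178230276869/62208000000, spread=26795339/497664000
Step 8: max=906033850333/311040000000, min=10713624285871/3732480000000, spread=254051069/5971968000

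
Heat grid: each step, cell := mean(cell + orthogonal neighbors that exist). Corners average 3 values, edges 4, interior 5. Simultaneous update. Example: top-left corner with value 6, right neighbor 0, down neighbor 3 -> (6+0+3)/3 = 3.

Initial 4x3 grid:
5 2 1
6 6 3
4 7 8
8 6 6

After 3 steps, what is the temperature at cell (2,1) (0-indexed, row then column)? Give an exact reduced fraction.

Step 1: cell (2,1) = 31/5
Step 2: cell (2,1) = 6
Step 3: cell (2,1) = 1393/240
Full grid after step 3:
  593/135 5833/1440 679/180
  3653/720 2879/600 367/80
  281/48 1393/240 815/144
  1493/240 18151/2880 13477/2160

Answer: 1393/240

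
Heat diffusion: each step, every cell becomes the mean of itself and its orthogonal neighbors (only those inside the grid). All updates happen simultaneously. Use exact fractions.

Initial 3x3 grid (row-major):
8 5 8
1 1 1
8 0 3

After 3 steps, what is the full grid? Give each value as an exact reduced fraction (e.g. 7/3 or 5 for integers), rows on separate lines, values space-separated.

Answer: 2239/540 30671/7200 8131/2160
27721/7200 19279/6000 5313/1600
367/120 1331/450 5381/2160

Derivation:
After step 1:
  14/3 11/2 14/3
  9/2 8/5 13/4
  3 3 4/3
After step 2:
  44/9 493/120 161/36
  413/120 357/100 217/80
  7/2 67/30 91/36
After step 3:
  2239/540 30671/7200 8131/2160
  27721/7200 19279/6000 5313/1600
  367/120 1331/450 5381/2160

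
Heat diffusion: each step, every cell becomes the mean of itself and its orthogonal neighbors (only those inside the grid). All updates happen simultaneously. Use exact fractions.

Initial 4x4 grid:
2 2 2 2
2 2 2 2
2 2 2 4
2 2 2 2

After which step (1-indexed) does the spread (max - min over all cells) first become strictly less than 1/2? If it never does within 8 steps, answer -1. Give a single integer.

Answer: 3

Derivation:
Step 1: max=8/3, min=2, spread=2/3
Step 2: max=151/60, min=2, spread=31/60
Step 3: max=1291/540, min=2, spread=211/540
  -> spread < 1/2 first at step 3
Step 4: max=124843/54000, min=2, spread=16843/54000
Step 5: max=1110643/486000, min=9079/4500, spread=130111/486000
Step 6: max=32802367/14580000, min=547159/270000, spread=3255781/14580000
Step 7: max=975153691/437400000, min=551107/270000, spread=82360351/437400000
Step 8: max=28995316891/13122000000, min=99706441/48600000, spread=2074577821/13122000000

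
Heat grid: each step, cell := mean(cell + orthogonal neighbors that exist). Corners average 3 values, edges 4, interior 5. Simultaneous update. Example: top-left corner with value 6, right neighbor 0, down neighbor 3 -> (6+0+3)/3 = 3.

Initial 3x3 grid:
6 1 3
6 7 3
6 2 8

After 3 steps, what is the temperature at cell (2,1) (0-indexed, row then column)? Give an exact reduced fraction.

Answer: 24437/4800

Derivation:
Step 1: cell (2,1) = 23/4
Step 2: cell (2,1) = 371/80
Step 3: cell (2,1) = 24437/4800
Full grid after step 3:
  4819/1080 63461/14400 4159/1080
  8129/1600 13241/3000 64961/14400
  673/135 24437/4800 1231/270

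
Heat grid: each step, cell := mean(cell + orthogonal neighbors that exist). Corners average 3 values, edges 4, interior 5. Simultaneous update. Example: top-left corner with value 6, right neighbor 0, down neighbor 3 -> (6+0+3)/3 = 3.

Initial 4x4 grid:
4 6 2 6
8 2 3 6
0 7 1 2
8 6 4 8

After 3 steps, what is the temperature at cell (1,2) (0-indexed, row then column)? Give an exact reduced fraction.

Answer: 4583/1200

Derivation:
Step 1: cell (1,2) = 14/5
Step 2: cell (1,2) = 199/50
Step 3: cell (1,2) = 4583/1200
Full grid after step 3:
  851/180 3303/800 30439/7200 8773/2160
  3473/800 2223/500 4583/1200 3713/900
  35473/7200 25291/6000 12797/3000 3683/900
  10477/2160 17819/3600 15947/3600 4847/1080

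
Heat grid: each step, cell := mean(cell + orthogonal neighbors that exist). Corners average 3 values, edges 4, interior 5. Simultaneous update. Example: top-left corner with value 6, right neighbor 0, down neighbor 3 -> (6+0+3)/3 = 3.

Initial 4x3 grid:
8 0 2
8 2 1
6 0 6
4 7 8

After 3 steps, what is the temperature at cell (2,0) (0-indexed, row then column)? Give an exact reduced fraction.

Step 1: cell (2,0) = 9/2
Step 2: cell (2,0) = 611/120
Step 3: cell (2,0) = 16607/3600
Full grid after step 3:
  4381/1080 12187/3600 907/360
  16207/3600 2599/750 1273/400
  16607/3600 26917/6000 4769/1200
  11137/2160 69923/14400 3599/720

Answer: 16607/3600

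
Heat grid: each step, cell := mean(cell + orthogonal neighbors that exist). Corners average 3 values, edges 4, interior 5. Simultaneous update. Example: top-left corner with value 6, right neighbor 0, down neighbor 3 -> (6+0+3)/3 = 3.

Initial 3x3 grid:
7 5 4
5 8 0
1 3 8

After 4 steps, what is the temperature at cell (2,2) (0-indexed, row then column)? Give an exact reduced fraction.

Step 1: cell (2,2) = 11/3
Step 2: cell (2,2) = 41/9
Step 3: cell (2,2) = 562/135
Step 4: cell (2,2) = 142991/32400
Full grid after step 4:
  644039/129600 1020247/216000 12643/2700
  4025863/864000 1690381/360000 238093/54000
  197713/43200 470561/108000 142991/32400

Answer: 142991/32400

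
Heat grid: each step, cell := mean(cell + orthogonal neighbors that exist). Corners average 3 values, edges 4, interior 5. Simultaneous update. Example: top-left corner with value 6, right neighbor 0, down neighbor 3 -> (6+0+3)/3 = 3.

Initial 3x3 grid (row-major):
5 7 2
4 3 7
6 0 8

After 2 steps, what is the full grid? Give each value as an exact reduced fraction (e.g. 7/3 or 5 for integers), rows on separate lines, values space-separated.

Answer: 169/36 1147/240 175/36
521/120 111/25 293/60
145/36 1007/240 19/4

Derivation:
After step 1:
  16/3 17/4 16/3
  9/2 21/5 5
  10/3 17/4 5
After step 2:
  169/36 1147/240 175/36
  521/120 111/25 293/60
  145/36 1007/240 19/4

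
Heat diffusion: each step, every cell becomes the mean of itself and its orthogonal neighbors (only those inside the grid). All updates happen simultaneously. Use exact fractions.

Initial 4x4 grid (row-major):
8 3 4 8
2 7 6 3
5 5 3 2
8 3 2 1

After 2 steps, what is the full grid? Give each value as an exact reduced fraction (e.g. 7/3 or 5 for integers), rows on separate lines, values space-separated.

Answer: 46/9 1181/240 407/80 5
583/120 124/25 114/25 83/20
613/120 223/50 173/50 46/15
89/18 1001/240 721/240 37/18

Derivation:
After step 1:
  13/3 11/2 21/4 5
  11/2 23/5 23/5 19/4
  5 23/5 18/5 9/4
  16/3 9/2 9/4 5/3
After step 2:
  46/9 1181/240 407/80 5
  583/120 124/25 114/25 83/20
  613/120 223/50 173/50 46/15
  89/18 1001/240 721/240 37/18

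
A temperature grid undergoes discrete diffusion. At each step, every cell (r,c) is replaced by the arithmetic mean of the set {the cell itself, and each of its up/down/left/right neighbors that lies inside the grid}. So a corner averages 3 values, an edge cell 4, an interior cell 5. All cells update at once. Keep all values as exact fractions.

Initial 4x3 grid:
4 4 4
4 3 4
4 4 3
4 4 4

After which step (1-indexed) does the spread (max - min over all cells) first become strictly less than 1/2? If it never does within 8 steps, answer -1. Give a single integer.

Answer: 2

Derivation:
Step 1: max=4, min=7/2, spread=1/2
Step 2: max=4, min=871/240, spread=89/240
  -> spread < 1/2 first at step 2
Step 3: max=3111/800, min=8893/2400, spread=11/60
Step 4: max=83783/21600, min=808453/216000, spread=29377/216000
Step 5: max=2075483/540000, min=1015829/270000, spread=1753/21600
Step 6: max=149181959/38880000, min=21772193/5760000, spread=71029/1244160
Step 7: max=8922176381/2332800000, min=14713283771/3888000000, spread=7359853/182250000
Step 8: max=178254664193/46656000000, min=78589855433/20736000000, spread=45679663/1492992000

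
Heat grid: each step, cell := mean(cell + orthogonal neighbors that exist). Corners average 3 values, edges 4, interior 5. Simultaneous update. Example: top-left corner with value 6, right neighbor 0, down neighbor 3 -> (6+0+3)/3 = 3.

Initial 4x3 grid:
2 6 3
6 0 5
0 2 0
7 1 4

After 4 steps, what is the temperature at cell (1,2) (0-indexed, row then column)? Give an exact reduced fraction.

Step 1: cell (1,2) = 2
Step 2: cell (1,2) = 793/240
Step 3: cell (1,2) = 18769/7200
Step 4: cell (1,2) = 643153/216000
Full grid after step 4:
  409043/129600 2880017/864000 397343/129600
  676903/216000 1004683/360000 643153/216000
  572083/216000 497129/180000 521833/216000
  89507/32400 1047781/432000 40741/16200

Answer: 643153/216000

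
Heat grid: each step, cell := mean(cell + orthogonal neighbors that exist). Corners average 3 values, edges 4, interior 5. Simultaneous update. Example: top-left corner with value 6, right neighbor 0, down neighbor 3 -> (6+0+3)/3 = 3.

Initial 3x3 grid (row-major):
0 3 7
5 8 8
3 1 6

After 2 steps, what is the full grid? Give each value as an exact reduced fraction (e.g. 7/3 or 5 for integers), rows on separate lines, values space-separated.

Answer: 67/18 109/24 71/12
11/3 101/20 93/16
23/6 35/8 67/12

Derivation:
After step 1:
  8/3 9/2 6
  4 5 29/4
  3 9/2 5
After step 2:
  67/18 109/24 71/12
  11/3 101/20 93/16
  23/6 35/8 67/12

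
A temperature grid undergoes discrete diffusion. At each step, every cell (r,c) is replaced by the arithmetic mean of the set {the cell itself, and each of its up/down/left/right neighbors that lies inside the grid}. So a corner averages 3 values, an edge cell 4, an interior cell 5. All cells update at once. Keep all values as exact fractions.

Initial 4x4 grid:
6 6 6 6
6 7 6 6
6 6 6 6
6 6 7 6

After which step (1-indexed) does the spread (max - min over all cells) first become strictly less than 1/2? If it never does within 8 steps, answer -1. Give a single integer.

Answer: 1

Derivation:
Step 1: max=19/3, min=6, spread=1/3
  -> spread < 1/2 first at step 1
Step 2: max=751/120, min=6, spread=31/120
Step 3: max=11159/1800, min=1453/240, spread=523/3600
Step 4: max=333947/54000, min=14573/2400, spread=12109/108000
Step 5: max=9999311/1620000, min=1316117/216000, spread=256867/3240000
Step 6: max=599141311/97200000, min=39551431/6480000, spread=2934923/48600000
Step 7: max=8980196969/1458000000, min=396118231/64800000, spread=135073543/2916000000
Step 8: max=538443074629/87480000000, min=35684102879/5832000000, spread=795382861/21870000000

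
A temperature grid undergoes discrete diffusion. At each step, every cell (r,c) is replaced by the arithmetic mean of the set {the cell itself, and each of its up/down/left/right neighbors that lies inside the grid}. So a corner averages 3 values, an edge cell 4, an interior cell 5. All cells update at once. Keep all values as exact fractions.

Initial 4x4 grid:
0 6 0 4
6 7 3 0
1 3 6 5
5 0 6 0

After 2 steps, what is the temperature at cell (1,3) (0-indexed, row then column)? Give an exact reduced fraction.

Step 1: cell (1,3) = 3
Step 2: cell (1,3) = 617/240
Full grid after step 2:
  43/12 31/8 331/120 91/36
  65/16 367/100 381/100 617/240
  253/80 81/20 339/100 841/240
  37/12 119/40 443/120 113/36

Answer: 617/240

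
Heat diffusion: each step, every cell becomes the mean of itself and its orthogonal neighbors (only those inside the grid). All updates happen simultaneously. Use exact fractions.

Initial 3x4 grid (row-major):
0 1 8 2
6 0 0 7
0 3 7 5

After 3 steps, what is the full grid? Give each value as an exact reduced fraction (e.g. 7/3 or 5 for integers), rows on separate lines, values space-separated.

Answer: 473/216 1199/450 12017/3600 4577/1080
16379/7200 15797/6000 7519/2000 3351/800
353/144 7153/2400 26759/7200 9899/2160

Derivation:
After step 1:
  7/3 9/4 11/4 17/3
  3/2 2 22/5 7/2
  3 5/2 15/4 19/3
After step 2:
  73/36 7/3 113/30 143/36
  53/24 253/100 82/25 199/40
  7/3 45/16 1019/240 163/36
After step 3:
  473/216 1199/450 12017/3600 4577/1080
  16379/7200 15797/6000 7519/2000 3351/800
  353/144 7153/2400 26759/7200 9899/2160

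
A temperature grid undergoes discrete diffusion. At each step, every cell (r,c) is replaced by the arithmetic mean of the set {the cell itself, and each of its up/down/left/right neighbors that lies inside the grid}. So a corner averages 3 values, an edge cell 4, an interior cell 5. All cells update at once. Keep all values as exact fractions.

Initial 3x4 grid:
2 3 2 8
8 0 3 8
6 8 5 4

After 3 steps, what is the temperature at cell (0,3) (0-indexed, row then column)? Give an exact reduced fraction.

Answer: 1721/360

Derivation:
Step 1: cell (0,3) = 6
Step 2: cell (0,3) = 21/4
Step 3: cell (0,3) = 1721/360
Full grid after step 3:
  8639/2160 5227/1440 2071/480 1721/360
  3139/720 2671/600 5303/1200 14779/2880
  11339/2160 6907/1440 7253/1440 5573/1080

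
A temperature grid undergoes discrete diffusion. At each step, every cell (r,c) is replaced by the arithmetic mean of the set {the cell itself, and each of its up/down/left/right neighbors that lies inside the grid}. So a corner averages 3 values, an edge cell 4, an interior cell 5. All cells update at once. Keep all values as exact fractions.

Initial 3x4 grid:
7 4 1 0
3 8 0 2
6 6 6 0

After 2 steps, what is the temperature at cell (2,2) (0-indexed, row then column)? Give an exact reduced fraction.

Step 1: cell (2,2) = 3
Step 2: cell (2,2) = 467/120
Full grid after step 2:
  47/9 907/240 213/80 11/12
  149/30 251/50 247/100 227/120
  35/6 187/40 467/120 37/18

Answer: 467/120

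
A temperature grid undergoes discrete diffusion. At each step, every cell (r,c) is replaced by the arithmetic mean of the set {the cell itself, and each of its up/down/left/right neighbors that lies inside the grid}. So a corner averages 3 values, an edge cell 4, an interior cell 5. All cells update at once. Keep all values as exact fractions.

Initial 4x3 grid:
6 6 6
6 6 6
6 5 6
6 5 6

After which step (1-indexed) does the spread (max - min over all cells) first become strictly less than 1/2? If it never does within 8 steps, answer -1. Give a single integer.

Step 1: max=6, min=11/2, spread=1/2
Step 2: max=6, min=673/120, spread=47/120
  -> spread < 1/2 first at step 2
Step 3: max=2383/400, min=40619/7200, spread=91/288
Step 4: max=14227/2400, min=2452801/432000, spread=108059/432000
Step 5: max=2837341/480000, min=147656339/25920000, spread=222403/1036800
Step 6: max=509039357/86400000, min=8890474201/1555200000, spread=10889369/62208000
Step 7: max=30471808463/5184000000, min=534727544459/93312000000, spread=110120063/746496000
Step 8: max=608114672839/103680000000, min=32155360483681/5598720000000, spread=5462654797/44789760000

Answer: 2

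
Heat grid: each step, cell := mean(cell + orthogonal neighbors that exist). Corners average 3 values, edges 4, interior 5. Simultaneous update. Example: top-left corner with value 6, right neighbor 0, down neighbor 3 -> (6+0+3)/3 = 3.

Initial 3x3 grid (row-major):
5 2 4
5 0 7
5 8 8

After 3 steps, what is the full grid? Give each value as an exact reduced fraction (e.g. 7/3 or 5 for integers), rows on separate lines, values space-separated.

Answer: 1429/360 55783/14400 4717/1080
6887/1600 4741/1000 23161/4800
461/90 75233/14400 3061/540

Derivation:
After step 1:
  4 11/4 13/3
  15/4 22/5 19/4
  6 21/4 23/3
After step 2:
  7/2 929/240 71/18
  363/80 209/50 423/80
  5 1399/240 53/9
After step 3:
  1429/360 55783/14400 4717/1080
  6887/1600 4741/1000 23161/4800
  461/90 75233/14400 3061/540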